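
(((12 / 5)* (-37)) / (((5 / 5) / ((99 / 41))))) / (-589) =43956 / 120745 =0.36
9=9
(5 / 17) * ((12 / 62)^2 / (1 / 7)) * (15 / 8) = 4725 / 32674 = 0.14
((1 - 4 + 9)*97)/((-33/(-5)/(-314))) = -304580/11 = -27689.09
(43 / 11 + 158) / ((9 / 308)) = 49868 / 9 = 5540.89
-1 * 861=-861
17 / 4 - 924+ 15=-3619 / 4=-904.75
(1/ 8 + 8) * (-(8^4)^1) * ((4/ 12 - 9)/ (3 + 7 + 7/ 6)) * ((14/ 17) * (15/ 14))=25958400/ 1139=22790.52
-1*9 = -9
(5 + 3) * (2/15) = 16/15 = 1.07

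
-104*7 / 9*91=-66248 / 9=-7360.89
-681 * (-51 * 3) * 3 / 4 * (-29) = -9064791 / 4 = -2266197.75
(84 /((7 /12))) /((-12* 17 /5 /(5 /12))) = -25 /17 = -1.47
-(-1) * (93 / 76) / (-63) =-31 / 1596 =-0.02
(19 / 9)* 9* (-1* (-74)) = 1406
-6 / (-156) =1 / 26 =0.04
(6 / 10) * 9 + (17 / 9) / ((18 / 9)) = 571 / 90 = 6.34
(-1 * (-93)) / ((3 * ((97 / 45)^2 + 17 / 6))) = 125550 / 30293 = 4.14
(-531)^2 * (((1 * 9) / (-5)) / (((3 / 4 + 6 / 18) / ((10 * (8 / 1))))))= -487228608 / 13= -37479123.69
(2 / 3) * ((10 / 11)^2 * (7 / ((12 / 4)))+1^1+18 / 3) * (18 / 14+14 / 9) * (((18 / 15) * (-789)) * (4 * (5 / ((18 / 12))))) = -697492832 / 3267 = -213496.43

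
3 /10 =0.30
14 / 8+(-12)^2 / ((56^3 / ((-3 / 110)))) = 2112853 / 1207360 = 1.75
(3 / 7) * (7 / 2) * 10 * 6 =90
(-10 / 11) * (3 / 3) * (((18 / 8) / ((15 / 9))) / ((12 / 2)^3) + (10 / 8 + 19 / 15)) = -1211 / 528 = -2.29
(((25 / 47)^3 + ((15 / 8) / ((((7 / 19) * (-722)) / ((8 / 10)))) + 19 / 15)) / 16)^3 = 1599389631463565646412082549 / 2329428278933094729568518144000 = 0.00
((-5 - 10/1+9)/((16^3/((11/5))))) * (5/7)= -0.00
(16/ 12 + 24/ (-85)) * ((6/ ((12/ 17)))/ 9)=134/ 135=0.99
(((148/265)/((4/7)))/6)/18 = 259/28620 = 0.01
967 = 967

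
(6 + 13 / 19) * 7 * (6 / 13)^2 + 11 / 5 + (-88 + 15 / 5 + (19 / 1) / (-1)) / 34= 2485937 / 272935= 9.11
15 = 15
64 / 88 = 8 / 11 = 0.73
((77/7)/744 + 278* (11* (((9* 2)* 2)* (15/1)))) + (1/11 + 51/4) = 13514508091/8184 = 1651332.86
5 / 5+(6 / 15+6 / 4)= 29 / 10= 2.90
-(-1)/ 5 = 1/ 5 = 0.20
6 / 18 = 1 / 3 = 0.33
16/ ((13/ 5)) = 80/ 13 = 6.15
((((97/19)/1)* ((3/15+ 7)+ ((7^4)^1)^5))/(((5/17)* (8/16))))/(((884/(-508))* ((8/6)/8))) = -58977655711216939740948/6175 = -9551037362140395099.75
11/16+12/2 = 6.69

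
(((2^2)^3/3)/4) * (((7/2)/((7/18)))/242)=0.20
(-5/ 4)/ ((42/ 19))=-95/ 168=-0.57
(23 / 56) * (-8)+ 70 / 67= -1051 / 469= -2.24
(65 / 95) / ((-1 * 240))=-0.00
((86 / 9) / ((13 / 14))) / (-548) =-301 / 16029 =-0.02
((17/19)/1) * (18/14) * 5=765/133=5.75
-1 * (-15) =15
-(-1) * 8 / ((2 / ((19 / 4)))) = 19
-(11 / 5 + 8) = -51 / 5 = -10.20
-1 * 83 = -83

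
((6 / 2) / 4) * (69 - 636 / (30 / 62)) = -18681 / 20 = -934.05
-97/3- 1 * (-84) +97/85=13466/255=52.81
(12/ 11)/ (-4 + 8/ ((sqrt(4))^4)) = -24/ 77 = -0.31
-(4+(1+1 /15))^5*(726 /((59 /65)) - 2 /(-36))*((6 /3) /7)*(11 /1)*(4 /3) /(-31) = 94770524678680576 /262501509375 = 361028.49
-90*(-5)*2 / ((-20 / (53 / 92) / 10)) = -259.24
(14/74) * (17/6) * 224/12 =3332/333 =10.01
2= 2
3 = 3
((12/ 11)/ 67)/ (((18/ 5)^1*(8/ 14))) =0.01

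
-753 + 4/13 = -9785/13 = -752.69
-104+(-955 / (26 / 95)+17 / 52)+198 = -3395.10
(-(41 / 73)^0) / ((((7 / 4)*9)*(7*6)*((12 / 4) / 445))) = -890 / 3969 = -0.22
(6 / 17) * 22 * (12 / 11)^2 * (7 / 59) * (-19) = -229824 / 11033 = -20.83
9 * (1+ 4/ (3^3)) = 31/ 3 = 10.33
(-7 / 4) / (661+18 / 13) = -91 / 34444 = -0.00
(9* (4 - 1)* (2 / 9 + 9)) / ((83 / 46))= 138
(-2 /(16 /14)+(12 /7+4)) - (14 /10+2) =79 /140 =0.56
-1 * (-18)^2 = -324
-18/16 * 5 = -5.62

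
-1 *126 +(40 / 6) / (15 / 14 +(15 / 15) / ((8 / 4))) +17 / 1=-3457 / 33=-104.76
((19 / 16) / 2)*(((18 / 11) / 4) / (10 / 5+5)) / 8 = 171 / 39424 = 0.00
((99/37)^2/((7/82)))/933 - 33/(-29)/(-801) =0.09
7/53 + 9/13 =568/689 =0.82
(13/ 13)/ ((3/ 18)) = 6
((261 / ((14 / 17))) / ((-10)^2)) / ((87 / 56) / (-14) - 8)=-62118 / 158975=-0.39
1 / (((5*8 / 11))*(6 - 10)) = -11 / 160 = -0.07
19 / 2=9.50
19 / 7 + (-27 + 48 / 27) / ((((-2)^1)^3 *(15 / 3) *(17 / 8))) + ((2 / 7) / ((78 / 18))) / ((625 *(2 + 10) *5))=262015153 / 87018750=3.01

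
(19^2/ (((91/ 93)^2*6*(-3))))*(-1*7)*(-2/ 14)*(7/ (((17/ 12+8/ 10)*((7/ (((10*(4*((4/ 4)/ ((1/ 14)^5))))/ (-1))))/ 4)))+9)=13467601562511/ 16562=813162755.86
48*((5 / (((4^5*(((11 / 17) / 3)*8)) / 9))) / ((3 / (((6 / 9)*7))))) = 5355 / 2816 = 1.90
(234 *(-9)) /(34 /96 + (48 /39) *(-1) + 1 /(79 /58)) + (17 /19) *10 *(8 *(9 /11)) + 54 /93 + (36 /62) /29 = 14845.86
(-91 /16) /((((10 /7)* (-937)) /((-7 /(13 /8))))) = -343 /18740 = -0.02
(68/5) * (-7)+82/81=-38146/405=-94.19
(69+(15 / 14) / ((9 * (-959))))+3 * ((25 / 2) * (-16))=-21387623 / 40278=-531.00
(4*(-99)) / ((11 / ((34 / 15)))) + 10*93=4242 / 5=848.40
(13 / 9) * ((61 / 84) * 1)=1.05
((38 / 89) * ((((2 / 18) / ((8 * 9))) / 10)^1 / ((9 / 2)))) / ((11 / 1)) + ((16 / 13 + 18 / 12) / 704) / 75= 1575037 / 29689545600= 0.00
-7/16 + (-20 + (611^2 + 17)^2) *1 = 2230100195577/16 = 139381262223.56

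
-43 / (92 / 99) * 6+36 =-11115 / 46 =-241.63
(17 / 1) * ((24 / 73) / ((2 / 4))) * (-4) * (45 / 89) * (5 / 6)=-122400 / 6497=-18.84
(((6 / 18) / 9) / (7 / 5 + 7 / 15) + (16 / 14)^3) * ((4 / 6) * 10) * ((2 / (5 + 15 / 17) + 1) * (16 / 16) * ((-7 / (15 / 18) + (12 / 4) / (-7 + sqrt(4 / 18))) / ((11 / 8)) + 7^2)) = 575.03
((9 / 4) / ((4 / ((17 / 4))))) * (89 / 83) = 13617 / 5312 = 2.56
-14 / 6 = -7 / 3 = -2.33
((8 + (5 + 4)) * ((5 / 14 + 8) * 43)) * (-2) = -85527 / 7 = -12218.14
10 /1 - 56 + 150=104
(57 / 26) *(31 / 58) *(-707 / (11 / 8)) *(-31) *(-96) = -7435649088 / 4147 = -1793018.83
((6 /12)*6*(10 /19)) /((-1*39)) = -10 /247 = -0.04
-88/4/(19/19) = -22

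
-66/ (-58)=33/ 29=1.14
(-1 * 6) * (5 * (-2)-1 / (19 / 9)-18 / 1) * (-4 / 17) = -12984 / 323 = -40.20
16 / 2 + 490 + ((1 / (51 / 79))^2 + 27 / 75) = 32561884 / 65025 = 500.76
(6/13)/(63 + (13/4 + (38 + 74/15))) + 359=30573877/85163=359.00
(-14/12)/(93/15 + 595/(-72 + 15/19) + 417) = -15785/5612846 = -0.00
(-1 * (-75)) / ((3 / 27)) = 675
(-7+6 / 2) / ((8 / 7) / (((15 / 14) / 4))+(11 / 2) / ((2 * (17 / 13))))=-4080 / 6497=-0.63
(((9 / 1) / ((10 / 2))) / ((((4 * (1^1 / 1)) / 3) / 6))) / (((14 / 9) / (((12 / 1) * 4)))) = 8748 / 35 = 249.94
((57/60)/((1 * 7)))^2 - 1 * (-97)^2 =-184416039/19600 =-9408.98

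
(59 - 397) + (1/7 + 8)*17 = -1397/7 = -199.57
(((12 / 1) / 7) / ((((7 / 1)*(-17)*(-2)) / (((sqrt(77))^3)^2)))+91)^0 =1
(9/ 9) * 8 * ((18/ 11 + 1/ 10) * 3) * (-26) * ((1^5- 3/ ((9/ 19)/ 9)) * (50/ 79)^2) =1668576000/ 68651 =24305.20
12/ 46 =6/ 23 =0.26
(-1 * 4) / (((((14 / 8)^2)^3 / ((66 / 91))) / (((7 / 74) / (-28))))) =135168 / 396124183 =0.00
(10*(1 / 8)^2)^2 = 25 / 1024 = 0.02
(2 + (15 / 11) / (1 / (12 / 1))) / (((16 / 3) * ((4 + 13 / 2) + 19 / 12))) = 909 / 3190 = 0.28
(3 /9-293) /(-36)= 8.13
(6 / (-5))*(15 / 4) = -9 / 2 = -4.50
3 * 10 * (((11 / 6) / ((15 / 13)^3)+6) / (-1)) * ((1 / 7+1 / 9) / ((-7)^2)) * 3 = -2330672 / 694575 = -3.36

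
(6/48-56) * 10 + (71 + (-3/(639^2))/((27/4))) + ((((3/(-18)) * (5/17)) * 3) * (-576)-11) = -103466500067/249892452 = -414.04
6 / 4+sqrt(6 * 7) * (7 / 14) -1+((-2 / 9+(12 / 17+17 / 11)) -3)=-1585 / 3366+sqrt(42) / 2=2.77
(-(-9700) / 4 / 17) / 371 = 2425 / 6307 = 0.38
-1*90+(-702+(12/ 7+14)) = -5434/ 7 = -776.29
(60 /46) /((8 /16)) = 60 /23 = 2.61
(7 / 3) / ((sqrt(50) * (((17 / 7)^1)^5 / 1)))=117649 * sqrt(2) / 42595710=0.00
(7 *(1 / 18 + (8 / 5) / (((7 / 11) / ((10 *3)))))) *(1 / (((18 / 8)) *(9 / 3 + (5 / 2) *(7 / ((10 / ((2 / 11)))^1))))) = 70.77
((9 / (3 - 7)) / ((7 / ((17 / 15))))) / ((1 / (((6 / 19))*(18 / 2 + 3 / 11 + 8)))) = -153 / 77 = -1.99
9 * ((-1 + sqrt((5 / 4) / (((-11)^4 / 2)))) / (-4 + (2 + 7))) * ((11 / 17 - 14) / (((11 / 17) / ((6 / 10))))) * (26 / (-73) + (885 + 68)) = 426229047 / 20075 - 426229047 * sqrt(10) / 4858150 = 20954.39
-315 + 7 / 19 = -5978 / 19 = -314.63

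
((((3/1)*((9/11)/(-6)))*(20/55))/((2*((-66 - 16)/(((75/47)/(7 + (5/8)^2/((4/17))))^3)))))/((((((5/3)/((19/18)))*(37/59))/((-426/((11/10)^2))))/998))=-1874031704801280000000/930643204306490172289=-2.01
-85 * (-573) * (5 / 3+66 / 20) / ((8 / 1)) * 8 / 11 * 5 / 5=483803 / 22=21991.05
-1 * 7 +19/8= -37/8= -4.62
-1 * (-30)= 30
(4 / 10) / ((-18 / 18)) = -0.40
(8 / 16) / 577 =1 / 1154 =0.00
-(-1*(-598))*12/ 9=-2392/ 3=-797.33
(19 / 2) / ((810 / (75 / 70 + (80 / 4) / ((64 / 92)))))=3173 / 9072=0.35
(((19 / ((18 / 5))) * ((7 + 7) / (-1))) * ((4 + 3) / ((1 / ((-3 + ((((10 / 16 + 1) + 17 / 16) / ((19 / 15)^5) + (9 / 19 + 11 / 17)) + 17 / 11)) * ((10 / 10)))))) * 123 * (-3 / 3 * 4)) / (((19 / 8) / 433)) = 31604776629328630 / 1389091539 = 22752119.46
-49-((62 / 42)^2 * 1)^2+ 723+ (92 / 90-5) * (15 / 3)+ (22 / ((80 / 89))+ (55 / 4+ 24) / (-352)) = 922435201549 / 1369146240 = 673.73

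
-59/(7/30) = -1770/7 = -252.86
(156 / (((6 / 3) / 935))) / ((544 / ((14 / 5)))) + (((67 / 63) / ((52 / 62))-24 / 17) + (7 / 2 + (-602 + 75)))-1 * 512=-73543375 / 111384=-660.27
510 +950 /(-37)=17920 /37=484.32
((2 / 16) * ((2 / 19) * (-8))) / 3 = -2 / 57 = -0.04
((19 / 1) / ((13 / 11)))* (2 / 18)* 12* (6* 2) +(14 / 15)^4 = 169789408 / 658125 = 257.99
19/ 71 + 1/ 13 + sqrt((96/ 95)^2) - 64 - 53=-10140327/ 87685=-115.64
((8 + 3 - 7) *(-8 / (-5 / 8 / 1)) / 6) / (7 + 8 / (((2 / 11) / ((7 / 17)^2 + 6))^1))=36992 / 1207125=0.03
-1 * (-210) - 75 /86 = 17985 /86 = 209.13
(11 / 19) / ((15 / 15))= 11 / 19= 0.58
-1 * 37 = -37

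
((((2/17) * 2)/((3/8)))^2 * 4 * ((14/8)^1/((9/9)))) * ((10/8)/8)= 1120/2601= 0.43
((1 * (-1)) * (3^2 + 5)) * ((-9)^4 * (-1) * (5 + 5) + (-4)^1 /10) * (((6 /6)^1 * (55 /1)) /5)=50520008 /5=10104001.60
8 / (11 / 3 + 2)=1.41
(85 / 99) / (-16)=-85 / 1584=-0.05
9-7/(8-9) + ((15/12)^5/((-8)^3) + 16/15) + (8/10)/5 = 677145721/39321600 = 17.22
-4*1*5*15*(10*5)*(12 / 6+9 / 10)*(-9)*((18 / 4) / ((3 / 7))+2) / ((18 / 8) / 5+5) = 97875000 / 109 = 897935.78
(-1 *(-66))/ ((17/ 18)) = 1188/ 17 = 69.88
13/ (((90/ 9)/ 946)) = 6149/ 5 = 1229.80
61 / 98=0.62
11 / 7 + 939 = 6584 / 7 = 940.57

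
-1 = -1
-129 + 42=-87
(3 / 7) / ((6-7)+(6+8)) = 3 / 91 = 0.03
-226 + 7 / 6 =-1349 / 6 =-224.83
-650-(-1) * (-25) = -675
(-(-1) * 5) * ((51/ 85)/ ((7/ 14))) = 6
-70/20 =-3.50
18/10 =9/5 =1.80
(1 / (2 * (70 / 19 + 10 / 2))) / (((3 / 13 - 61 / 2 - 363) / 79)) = -19513 / 1687125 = -0.01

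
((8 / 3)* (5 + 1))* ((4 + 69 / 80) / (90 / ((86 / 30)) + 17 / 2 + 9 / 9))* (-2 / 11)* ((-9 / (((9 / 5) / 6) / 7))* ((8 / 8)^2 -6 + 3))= -5620272 / 38687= -145.28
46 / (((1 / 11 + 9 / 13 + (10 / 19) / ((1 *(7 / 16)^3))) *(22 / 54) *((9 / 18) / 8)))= 35074494 / 137233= 255.58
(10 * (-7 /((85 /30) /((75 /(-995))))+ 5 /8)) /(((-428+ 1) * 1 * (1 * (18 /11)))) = -1207525 /104006952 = -0.01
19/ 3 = 6.33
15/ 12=5/ 4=1.25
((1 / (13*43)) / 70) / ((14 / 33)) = 33 / 547820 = 0.00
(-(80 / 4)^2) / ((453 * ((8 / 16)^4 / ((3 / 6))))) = -3200 / 453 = -7.06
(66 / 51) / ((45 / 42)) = 308 / 255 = 1.21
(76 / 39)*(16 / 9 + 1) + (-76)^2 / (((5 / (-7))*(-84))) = 178448 / 1755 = 101.68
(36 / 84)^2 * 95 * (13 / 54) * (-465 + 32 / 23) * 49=-13168805 / 138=-95426.12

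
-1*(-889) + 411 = 1300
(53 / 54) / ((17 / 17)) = 53 / 54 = 0.98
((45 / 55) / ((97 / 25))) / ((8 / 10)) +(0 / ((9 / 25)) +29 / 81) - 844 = -291562655 / 345708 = -843.38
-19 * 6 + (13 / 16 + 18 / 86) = -77729 / 688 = -112.98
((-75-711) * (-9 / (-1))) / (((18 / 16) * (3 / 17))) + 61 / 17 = -605683 / 17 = -35628.41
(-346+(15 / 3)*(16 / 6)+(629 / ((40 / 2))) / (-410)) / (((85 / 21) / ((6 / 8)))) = -171895227 / 2788000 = -61.66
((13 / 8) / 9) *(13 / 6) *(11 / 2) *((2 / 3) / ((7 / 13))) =24167 / 9072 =2.66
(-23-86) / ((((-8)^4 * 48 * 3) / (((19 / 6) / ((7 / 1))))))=-0.00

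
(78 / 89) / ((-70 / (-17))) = 663 / 3115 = 0.21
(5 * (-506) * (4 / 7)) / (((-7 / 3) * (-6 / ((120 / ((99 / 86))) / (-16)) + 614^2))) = 3263700 / 1985831281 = 0.00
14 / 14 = 1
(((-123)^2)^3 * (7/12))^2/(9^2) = 805990437019380532999401/16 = 50374402313711283312462.56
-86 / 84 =-1.02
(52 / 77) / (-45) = -52 / 3465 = -0.02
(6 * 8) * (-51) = -2448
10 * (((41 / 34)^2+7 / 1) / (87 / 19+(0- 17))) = -928435 / 136408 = -6.81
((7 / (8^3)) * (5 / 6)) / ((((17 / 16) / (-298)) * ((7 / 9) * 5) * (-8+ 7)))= 447 / 544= 0.82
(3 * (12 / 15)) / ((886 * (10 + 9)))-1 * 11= -462929 / 42085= -11.00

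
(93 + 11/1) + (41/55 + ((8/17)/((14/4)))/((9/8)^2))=55586599/530145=104.85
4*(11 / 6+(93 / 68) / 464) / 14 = 173815 / 331296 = 0.52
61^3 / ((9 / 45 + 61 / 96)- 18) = -108950880 / 8239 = -13223.80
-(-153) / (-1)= -153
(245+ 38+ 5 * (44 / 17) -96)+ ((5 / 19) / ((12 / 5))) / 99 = 76722653 / 383724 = 199.94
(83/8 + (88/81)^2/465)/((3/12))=41.51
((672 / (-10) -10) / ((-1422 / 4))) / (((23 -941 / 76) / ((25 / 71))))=293360 / 40738167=0.01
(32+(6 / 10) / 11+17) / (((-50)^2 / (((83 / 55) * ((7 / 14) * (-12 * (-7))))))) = 2351307 / 1890625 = 1.24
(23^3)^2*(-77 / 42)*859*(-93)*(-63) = -1365919523954716.50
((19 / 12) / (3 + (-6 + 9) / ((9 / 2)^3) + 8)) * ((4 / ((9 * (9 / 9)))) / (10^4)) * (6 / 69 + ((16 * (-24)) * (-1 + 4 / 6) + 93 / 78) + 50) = 18332739 / 16032380000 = 0.00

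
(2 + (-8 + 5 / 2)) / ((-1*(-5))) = -7 / 10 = -0.70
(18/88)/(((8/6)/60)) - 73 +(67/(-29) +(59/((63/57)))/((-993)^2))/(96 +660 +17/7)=-63.80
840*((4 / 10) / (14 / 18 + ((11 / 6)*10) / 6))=87.65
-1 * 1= -1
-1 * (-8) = 8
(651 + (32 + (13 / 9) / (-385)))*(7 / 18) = 1183291 / 4455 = 265.61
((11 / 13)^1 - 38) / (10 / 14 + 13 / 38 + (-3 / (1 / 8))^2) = -128478 / 1995461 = -0.06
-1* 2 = -2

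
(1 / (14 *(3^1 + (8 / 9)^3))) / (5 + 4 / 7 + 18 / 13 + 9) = 3159 / 2612632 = 0.00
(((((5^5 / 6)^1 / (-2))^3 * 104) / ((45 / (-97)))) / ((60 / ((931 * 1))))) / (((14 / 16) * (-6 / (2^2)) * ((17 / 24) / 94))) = -76977646484375000 / 12393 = -6211381141319.70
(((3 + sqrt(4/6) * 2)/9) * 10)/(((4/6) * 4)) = 5 * sqrt(6)/18 + 5/4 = 1.93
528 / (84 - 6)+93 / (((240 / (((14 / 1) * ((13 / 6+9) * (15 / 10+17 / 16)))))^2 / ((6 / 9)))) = 154850297323 / 862617600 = 179.51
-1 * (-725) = 725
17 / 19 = 0.89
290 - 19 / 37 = 289.49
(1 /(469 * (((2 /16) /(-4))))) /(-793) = 32 /371917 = 0.00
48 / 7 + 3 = 69 / 7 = 9.86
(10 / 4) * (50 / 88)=125 / 88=1.42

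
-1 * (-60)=60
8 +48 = 56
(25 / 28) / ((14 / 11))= 275 / 392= 0.70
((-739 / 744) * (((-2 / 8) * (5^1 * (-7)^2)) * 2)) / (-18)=-181055 / 26784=-6.76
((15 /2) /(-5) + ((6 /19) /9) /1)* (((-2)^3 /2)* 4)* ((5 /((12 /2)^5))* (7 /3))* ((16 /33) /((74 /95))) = 58450 /2670327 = 0.02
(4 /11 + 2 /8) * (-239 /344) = -0.43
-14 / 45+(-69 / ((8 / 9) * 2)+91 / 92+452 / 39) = -5714551 / 215280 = -26.54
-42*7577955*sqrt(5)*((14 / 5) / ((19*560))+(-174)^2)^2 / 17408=-421274824454544568981011*sqrt(5) / 25137152000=-37474378350007.69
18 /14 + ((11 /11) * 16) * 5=569 /7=81.29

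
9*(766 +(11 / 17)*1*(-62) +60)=120240 / 17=7072.94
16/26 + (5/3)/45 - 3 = -824/351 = -2.35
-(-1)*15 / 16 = 15 / 16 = 0.94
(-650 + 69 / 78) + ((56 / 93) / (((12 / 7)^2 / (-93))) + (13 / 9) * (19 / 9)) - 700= -1437473 / 1053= -1365.12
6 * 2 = 12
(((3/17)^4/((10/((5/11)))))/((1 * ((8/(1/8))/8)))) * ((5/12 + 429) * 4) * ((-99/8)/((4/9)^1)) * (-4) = 11269611/10690688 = 1.05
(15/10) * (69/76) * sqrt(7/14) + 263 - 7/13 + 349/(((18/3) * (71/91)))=207 * sqrt(2)/304 + 1866379/5538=337.98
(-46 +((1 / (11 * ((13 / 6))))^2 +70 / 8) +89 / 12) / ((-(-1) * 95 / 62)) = -22692961 / 1165593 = -19.47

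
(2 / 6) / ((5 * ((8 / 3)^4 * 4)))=27 / 81920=0.00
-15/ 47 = -0.32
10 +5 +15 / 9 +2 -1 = 53 / 3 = 17.67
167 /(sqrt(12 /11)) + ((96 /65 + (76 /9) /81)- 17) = -730621 /47385 + 167* sqrt(33) /6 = 144.47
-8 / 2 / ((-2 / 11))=22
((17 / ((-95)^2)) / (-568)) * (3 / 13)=-0.00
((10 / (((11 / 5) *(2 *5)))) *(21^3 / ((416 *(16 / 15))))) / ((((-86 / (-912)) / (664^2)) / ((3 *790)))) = 646395812070750 / 6149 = 105122103117.70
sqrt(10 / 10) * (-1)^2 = 1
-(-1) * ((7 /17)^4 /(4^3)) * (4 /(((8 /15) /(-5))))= -0.02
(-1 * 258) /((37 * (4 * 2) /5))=-645 /148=-4.36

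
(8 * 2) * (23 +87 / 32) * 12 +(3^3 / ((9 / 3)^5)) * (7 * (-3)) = 14807 / 3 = 4935.67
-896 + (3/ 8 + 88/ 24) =-21407/ 24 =-891.96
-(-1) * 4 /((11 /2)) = 8 /11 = 0.73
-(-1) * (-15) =-15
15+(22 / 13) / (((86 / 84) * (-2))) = 7923 / 559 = 14.17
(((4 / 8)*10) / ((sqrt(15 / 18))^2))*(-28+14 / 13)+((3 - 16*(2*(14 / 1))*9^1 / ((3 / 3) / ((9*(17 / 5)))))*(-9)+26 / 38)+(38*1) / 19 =1371130278 / 1235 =1110226.95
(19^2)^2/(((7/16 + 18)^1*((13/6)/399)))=4991815584/3835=1301646.83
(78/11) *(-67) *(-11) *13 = 67938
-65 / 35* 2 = -26 / 7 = -3.71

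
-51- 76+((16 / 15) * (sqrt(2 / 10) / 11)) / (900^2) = -127+sqrt(5) / 41765625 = -127.00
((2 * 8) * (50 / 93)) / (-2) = -400 / 93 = -4.30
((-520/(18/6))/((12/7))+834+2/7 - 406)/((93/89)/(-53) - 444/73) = -7097556692/132371631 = -53.62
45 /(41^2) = 45 /1681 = 0.03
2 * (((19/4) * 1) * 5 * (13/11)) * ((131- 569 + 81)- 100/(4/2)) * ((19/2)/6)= -868205/24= -36175.21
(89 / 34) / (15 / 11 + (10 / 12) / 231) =61677 / 32215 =1.91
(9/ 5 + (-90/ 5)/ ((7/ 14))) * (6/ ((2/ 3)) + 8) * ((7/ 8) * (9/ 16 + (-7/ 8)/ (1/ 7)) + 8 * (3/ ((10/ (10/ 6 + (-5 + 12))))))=-29642679/ 3200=-9263.34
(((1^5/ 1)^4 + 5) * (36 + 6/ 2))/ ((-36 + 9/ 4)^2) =416/ 2025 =0.21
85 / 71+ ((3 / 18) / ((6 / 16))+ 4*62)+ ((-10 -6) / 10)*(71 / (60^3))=249.64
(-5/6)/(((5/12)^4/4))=-13824/125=-110.59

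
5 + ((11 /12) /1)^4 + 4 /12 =125233 /20736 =6.04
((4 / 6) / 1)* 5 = 10 / 3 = 3.33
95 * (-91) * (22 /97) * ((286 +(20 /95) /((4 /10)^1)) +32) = -60580520 /97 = -624541.44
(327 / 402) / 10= 0.08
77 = 77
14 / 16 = 7 / 8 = 0.88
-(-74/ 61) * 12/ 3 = 296/ 61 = 4.85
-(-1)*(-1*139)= -139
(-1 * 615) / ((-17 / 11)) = 6765 / 17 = 397.94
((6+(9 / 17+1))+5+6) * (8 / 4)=630 / 17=37.06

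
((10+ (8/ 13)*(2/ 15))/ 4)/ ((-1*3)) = -983/ 1170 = -0.84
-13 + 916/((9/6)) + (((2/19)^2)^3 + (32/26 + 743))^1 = 1341.90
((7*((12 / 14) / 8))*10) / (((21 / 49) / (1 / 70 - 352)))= -24639 / 4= -6159.75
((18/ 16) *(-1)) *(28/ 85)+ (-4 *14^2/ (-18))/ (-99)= -0.81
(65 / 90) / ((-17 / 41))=-533 / 306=-1.74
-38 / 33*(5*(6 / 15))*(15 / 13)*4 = -10.63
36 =36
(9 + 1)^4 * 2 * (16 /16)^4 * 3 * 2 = 120000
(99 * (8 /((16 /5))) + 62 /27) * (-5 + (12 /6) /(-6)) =-107912 /81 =-1332.25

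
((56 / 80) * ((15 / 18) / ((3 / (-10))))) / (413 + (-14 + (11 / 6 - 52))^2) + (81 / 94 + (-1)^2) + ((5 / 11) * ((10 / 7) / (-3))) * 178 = -18550298465 / 505914486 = -36.67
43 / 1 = 43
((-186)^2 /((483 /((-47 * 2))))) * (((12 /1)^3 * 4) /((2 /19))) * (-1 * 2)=142360602624 /161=884227345.49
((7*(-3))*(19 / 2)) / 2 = -399 / 4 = -99.75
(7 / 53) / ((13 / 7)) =49 / 689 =0.07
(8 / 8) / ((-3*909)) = -1 / 2727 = -0.00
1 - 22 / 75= 53 / 75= 0.71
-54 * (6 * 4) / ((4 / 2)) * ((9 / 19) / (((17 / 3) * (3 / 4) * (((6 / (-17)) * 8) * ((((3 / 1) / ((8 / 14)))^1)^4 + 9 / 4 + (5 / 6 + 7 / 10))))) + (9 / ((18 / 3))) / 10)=-97.17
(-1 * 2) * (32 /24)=-8 /3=-2.67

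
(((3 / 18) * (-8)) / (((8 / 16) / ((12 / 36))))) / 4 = -2 / 9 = -0.22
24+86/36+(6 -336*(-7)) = 2384.39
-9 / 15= -3 / 5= -0.60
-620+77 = -543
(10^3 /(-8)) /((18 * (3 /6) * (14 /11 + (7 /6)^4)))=-39600 /8911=-4.44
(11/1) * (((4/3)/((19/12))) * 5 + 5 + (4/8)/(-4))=15191/152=99.94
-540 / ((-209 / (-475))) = -13500 / 11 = -1227.27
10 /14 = 5 /7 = 0.71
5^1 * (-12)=-60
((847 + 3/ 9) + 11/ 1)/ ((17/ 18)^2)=278100/ 289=962.28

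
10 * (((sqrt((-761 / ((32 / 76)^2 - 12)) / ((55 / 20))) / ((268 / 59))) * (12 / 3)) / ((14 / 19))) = 57.82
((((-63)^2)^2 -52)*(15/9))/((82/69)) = 1811584535/82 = 22092494.33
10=10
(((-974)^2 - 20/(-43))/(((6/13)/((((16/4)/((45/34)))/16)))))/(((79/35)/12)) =21035635712/10191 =2064138.53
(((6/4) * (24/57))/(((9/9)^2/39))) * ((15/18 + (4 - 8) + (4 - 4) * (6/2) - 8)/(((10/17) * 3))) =-14807/95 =-155.86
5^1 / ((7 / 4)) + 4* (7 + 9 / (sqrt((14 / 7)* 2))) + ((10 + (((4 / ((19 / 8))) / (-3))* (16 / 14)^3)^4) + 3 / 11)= 95825868521424592175 / 1607195056885475211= 59.62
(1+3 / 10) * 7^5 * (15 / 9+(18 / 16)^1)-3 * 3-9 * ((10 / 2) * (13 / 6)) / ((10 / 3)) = 14629717 / 240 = 60957.15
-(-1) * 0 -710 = -710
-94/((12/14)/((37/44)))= -12173/132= -92.22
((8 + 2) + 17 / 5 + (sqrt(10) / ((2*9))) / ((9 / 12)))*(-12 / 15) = -268 / 25 - 8*sqrt(10) / 135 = -10.91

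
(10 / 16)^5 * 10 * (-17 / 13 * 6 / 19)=-0.39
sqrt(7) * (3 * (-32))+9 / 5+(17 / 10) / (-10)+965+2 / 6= 290089 / 300 - 96 * sqrt(7)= 712.97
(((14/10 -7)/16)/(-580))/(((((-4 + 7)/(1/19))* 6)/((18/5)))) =0.00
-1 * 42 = -42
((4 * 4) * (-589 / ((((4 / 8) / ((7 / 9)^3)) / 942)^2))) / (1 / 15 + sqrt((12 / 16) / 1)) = -7939478432.76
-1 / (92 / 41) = -41 / 92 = -0.45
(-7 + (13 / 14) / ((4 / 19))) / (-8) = 0.32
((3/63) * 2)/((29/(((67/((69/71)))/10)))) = 0.02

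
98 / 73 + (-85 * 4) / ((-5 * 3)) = 5258 / 219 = 24.01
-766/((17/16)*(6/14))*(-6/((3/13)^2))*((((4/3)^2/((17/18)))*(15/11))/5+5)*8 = 239172996608/28611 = 8359477.01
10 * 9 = 90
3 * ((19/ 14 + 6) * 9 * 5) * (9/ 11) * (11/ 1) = 125145/ 14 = 8938.93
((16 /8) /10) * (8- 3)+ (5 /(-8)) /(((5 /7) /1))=1 /8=0.12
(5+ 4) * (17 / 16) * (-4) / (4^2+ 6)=-153 / 88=-1.74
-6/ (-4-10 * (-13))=-0.05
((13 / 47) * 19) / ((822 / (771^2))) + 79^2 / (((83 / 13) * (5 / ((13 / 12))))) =4012.25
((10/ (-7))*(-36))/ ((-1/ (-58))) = 20880/ 7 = 2982.86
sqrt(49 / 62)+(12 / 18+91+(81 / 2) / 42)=7 * sqrt(62) / 62+7781 / 84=93.52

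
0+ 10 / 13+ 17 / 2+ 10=501 / 26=19.27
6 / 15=2 / 5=0.40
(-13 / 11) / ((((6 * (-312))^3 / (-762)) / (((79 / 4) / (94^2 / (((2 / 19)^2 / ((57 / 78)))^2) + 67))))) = -10033 / 142228620712899072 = -0.00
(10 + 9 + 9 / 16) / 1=313 / 16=19.56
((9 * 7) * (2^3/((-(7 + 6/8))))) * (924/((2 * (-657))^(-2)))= -3216275403264/31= -103750819460.13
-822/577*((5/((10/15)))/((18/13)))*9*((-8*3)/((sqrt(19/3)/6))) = 5770440*sqrt(57)/10963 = 3973.90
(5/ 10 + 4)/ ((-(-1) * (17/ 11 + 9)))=0.43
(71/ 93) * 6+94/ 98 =8415/ 1519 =5.54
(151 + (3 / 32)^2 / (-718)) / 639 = 111020023 / 469813248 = 0.24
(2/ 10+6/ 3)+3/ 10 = 2.50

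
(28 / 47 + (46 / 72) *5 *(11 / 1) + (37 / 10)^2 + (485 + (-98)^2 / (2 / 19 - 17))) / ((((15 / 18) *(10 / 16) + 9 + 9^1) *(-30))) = 308104532 / 5029628625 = 0.06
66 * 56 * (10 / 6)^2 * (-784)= -8049066.67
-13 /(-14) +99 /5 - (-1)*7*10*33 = 163151 /70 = 2330.73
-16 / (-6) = 8 / 3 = 2.67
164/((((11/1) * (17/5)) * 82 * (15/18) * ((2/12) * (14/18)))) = 648/1309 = 0.50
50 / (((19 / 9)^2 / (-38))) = -8100 / 19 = -426.32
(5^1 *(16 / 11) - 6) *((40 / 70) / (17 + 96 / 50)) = 200 / 5203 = 0.04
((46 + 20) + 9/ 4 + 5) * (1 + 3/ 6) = 879/ 8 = 109.88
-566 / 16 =-283 / 8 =-35.38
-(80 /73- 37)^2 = -6869641 /5329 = -1289.11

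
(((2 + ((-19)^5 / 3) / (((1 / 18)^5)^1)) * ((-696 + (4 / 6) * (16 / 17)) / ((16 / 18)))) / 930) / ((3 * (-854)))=-15930055077079 / 31110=-512055772.33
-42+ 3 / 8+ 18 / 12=-321 / 8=-40.12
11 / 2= 5.50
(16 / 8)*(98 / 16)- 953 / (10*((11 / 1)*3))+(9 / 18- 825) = -537991 / 660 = -815.14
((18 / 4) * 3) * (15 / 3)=135 / 2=67.50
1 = 1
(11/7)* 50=550/7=78.57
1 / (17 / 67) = 67 / 17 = 3.94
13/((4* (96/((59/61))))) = 0.03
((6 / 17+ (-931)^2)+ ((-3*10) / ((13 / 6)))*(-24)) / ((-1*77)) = -11260.96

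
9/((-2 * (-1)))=9/2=4.50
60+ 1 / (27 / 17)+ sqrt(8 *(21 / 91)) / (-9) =1637 / 27- 2 *sqrt(78) / 117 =60.48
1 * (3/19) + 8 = 155/19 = 8.16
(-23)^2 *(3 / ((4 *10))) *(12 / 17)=4761 / 170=28.01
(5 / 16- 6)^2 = 8281 / 256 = 32.35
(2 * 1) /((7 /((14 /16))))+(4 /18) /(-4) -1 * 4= -137 /36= -3.81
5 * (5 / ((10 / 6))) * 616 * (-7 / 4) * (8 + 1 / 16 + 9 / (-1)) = 121275 / 8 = 15159.38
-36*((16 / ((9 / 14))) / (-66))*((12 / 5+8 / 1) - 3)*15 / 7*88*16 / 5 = 303104 / 5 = 60620.80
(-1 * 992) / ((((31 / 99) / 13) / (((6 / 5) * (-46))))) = 11366784 / 5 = 2273356.80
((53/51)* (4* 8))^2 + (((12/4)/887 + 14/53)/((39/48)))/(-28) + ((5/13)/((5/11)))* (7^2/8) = 98902783266767/89016644808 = 1111.06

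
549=549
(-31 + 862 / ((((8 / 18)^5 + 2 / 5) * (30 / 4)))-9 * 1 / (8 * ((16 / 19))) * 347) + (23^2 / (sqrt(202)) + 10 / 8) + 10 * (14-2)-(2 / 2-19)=-630295441 / 7885952 + 529 * sqrt(202) / 202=-42.71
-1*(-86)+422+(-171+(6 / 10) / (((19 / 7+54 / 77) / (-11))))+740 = 1413714 / 1315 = 1075.07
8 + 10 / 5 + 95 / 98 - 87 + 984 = 88981 / 98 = 907.97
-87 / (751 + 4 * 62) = -29 / 333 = -0.09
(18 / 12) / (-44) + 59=5189 / 88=58.97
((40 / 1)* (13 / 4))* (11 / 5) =286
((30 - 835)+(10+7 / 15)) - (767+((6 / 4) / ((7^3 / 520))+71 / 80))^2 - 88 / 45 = -4024919305876841 / 6776582400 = -593945.31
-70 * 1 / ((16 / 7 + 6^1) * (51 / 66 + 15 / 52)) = -140140 / 17603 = -7.96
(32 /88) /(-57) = -4 /627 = -0.01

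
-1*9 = -9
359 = 359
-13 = -13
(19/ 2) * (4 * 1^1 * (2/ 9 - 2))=-608/ 9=-67.56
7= 7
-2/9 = -0.22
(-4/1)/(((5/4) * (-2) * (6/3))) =4/5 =0.80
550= 550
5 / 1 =5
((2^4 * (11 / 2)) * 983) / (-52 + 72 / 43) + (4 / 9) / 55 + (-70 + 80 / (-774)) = -6866821576 / 3838395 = -1788.98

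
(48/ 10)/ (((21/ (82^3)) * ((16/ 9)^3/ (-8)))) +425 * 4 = -49767409/ 280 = -177740.75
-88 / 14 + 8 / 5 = -164 / 35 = -4.69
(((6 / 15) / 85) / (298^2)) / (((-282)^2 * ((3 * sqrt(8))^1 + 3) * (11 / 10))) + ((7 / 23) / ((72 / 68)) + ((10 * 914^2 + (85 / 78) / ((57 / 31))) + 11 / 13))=sqrt(2) / 17332917240870 + 1645200866440409681194039 / 196936605690764940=8353961.73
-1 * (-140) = 140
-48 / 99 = -16 / 33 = -0.48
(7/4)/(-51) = -7/204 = -0.03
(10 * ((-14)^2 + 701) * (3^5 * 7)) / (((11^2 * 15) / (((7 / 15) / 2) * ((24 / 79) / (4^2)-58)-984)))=-801600679971 / 95590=-8385821.53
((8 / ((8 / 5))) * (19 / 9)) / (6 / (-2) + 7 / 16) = -4.12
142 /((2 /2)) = 142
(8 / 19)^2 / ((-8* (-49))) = 0.00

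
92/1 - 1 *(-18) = 110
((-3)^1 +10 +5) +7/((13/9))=219/13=16.85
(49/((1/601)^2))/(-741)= -17698849/741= -23885.09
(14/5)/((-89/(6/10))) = -42/2225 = -0.02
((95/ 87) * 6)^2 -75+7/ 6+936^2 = 4420624453/ 5046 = 876065.09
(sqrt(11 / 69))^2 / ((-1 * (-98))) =0.00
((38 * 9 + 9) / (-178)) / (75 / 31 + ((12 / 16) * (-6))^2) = -7254 / 83393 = -0.09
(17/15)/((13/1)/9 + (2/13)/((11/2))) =7293/9475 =0.77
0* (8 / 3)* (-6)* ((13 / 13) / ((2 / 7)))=0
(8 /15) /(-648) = -1 /1215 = -0.00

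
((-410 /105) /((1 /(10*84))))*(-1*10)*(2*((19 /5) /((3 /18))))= 1495680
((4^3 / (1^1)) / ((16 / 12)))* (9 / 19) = 432 / 19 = 22.74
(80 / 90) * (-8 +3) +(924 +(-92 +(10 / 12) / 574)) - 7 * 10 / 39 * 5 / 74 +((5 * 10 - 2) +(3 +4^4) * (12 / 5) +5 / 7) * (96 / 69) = 1005892471897 / 571514580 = 1760.05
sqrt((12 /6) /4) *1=sqrt(2) /2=0.71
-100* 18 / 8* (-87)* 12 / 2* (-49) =-5755050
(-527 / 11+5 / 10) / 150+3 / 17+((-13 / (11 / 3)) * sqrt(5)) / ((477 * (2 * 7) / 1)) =-7831 / 56100 - 13 * sqrt(5) / 24486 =-0.14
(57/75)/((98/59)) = 1121/2450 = 0.46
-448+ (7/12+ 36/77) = -412981/924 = -446.95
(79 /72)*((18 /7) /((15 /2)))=79 /210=0.38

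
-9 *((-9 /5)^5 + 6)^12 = -165110139020612373997824505033418659615672092972745107609 /867361737988403547205962240695953369140625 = -190359029905490.09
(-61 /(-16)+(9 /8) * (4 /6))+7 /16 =5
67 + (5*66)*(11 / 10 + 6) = 2410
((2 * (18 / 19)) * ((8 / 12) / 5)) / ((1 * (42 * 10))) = 0.00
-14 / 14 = -1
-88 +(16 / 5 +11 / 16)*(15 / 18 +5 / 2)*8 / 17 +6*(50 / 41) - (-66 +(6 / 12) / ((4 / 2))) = -73895 / 8364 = -8.83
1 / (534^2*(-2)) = -1 / 570312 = -0.00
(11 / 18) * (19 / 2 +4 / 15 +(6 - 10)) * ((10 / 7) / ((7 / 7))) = 1903 / 378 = 5.03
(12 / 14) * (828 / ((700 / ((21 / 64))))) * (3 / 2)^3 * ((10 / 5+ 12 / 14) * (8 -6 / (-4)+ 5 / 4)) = 2162943 / 62720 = 34.49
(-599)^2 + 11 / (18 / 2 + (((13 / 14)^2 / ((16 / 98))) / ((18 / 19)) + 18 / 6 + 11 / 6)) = 4011042715 / 11179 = 358801.57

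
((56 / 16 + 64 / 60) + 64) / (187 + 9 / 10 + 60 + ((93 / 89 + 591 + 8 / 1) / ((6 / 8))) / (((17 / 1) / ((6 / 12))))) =3112241 / 12320261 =0.25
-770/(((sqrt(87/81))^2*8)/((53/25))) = -110187/580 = -189.98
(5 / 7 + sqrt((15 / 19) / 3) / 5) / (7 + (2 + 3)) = sqrt(95) / 1140 + 5 / 84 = 0.07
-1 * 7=-7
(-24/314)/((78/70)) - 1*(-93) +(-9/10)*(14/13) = 938474/10205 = 91.96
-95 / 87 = -1.09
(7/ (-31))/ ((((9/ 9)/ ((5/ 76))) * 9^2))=-35/ 190836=-0.00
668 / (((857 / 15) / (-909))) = -9108180 / 857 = -10627.98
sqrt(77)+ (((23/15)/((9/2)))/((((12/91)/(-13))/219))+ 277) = -1911467/270+ sqrt(77) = -7070.73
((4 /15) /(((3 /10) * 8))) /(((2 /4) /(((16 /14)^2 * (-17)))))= -2176 /441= -4.93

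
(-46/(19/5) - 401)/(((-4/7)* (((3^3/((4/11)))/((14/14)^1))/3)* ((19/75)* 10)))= 274715/23826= 11.53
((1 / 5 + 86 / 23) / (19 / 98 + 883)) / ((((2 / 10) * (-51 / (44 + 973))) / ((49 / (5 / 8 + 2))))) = -93641744 / 11280741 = -8.30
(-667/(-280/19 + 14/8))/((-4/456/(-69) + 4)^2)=36051891696/11231903725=3.21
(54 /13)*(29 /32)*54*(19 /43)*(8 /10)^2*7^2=39364542 /13975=2816.78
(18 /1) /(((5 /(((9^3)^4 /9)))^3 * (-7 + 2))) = -556256778887387022514571552463522 /625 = -890010846219819236023314500000.00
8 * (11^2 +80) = 1608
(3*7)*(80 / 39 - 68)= -18004 / 13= -1384.92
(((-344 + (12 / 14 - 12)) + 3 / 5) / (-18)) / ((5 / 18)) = 70.91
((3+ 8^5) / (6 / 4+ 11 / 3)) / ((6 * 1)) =32771 / 31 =1057.13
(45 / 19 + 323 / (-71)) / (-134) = 1471 / 90383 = 0.02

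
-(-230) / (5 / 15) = 690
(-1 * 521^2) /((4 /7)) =-1900087 /4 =-475021.75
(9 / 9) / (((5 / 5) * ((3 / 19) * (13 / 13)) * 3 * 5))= 19 / 45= 0.42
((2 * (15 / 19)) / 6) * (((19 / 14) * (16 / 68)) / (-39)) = -10 / 4641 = -0.00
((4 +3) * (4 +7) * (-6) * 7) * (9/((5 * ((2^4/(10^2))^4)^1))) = -1136953125/128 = -8882446.29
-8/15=-0.53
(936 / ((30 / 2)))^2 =97344 / 25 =3893.76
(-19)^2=361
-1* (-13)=13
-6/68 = -3/34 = -0.09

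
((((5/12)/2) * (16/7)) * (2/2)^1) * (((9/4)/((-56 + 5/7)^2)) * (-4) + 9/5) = 299048/349461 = 0.86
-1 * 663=-663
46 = 46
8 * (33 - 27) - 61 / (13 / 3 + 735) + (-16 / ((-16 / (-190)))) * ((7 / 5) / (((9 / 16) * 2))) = -3763375 / 19962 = -188.53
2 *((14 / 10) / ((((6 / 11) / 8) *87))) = 616 / 1305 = 0.47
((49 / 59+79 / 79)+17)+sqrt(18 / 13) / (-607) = 1111 / 59 -3 * sqrt(26) / 7891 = 18.83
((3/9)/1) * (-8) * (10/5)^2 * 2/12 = -1.78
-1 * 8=-8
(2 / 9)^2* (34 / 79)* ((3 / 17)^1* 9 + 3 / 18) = 716 / 19197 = 0.04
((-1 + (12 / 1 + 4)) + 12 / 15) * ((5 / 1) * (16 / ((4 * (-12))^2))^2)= 79 / 20736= 0.00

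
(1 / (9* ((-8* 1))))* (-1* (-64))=-8 / 9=-0.89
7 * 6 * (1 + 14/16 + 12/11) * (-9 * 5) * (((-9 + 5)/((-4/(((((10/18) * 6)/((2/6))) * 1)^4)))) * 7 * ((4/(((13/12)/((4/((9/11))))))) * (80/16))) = -460404000000/13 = -35415692307.69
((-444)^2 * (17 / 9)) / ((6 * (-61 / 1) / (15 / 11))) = -930920 / 671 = -1387.36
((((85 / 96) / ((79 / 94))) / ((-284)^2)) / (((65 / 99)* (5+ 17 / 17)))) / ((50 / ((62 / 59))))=272459 / 3909751206400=0.00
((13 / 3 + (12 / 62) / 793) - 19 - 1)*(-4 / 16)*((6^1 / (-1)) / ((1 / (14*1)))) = -8087681 / 24583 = -328.99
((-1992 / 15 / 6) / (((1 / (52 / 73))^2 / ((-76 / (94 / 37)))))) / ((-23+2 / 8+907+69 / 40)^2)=403905781760 / 943686517409469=0.00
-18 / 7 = -2.57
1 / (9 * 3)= 1 / 27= 0.04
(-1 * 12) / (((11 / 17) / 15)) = -3060 / 11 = -278.18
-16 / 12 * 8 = -10.67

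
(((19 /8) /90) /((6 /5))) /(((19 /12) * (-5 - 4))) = -1 /648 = -0.00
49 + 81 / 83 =4148 / 83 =49.98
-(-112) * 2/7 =32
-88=-88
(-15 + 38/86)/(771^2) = -626/25560963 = -0.00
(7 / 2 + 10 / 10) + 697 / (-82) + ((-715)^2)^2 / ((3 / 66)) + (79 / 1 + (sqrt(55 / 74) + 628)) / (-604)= 3472832096301877 / 604-sqrt(4070) / 44696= 5749722013744.83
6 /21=2 /7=0.29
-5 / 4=-1.25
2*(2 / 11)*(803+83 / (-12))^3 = 871804955377 / 4752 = 183460638.76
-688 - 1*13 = -701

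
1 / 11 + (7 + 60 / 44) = 93 / 11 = 8.45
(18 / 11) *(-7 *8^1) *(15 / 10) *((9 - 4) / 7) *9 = -9720 / 11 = -883.64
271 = 271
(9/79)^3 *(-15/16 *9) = -98415/7888624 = -0.01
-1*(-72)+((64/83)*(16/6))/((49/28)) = 127544/1743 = 73.17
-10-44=-54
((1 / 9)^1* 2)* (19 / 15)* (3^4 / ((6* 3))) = 19 / 15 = 1.27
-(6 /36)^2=-1 /36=-0.03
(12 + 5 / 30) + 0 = 73 / 6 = 12.17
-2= -2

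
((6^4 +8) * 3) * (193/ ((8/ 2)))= 188754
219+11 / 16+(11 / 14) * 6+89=35101 / 112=313.40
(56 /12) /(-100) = -7 /150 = -0.05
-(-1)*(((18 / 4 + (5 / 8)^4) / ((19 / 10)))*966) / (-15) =-161483 / 1024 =-157.70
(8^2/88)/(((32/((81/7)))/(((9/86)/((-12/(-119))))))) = 4131/15136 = 0.27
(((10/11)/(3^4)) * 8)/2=40/891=0.04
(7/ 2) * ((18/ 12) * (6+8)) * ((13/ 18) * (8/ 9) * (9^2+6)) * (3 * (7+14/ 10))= 103448.80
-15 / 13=-1.15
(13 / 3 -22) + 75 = 172 / 3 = 57.33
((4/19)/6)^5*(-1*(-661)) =21152/601692057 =0.00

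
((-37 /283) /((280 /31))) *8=-1147 /9905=-0.12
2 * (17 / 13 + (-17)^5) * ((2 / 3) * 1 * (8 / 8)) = -24610832 / 13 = -1893140.92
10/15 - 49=-145/3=-48.33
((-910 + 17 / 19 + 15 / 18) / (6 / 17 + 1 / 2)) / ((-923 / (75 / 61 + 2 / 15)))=75689933 / 48139065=1.57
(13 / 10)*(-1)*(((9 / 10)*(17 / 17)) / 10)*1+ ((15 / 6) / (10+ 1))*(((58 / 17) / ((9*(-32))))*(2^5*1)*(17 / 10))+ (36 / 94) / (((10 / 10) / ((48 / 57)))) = 5219881 / 88407000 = 0.06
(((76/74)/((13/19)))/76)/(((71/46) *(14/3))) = 1311/478114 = 0.00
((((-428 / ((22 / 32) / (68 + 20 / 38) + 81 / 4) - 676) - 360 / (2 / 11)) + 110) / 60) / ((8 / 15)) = -541736609 / 6752912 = -80.22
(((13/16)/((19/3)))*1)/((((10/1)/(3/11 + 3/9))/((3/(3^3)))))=13/15048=0.00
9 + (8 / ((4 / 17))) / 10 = 62 / 5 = 12.40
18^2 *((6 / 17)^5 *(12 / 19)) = 30233088 / 26977283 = 1.12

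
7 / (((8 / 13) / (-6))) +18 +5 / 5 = -197 / 4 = -49.25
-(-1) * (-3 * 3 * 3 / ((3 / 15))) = -135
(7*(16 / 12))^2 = 784 / 9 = 87.11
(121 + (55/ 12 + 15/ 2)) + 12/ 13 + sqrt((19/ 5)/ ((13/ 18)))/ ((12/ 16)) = 4 * sqrt(2470)/ 65 + 20905/ 156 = 137.06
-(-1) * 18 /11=18 /11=1.64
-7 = -7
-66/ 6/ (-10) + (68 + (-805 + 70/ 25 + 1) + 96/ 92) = -168143/ 230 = -731.06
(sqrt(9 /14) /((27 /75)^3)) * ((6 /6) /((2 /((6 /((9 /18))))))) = 15625 * sqrt(14) /567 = 103.11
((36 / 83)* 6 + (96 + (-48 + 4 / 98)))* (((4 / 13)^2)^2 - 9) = -52890627038 / 116157587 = -455.34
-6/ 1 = -6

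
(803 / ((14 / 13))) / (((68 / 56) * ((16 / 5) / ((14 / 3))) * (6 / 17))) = 365365 / 144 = 2537.26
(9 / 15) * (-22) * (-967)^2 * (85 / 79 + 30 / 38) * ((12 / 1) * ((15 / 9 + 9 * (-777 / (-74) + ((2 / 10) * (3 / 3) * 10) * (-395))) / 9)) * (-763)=-739817979707723840 / 4503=-164294465846707.49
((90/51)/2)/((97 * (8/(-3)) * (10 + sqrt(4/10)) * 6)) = -125/2189872 + 5 * sqrt(10)/4379744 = -0.00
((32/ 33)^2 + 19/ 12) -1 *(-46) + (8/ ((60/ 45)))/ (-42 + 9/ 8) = 22969525/ 474804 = 48.38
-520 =-520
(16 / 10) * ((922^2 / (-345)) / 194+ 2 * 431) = 227374304 / 167325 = 1358.88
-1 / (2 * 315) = -1 / 630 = -0.00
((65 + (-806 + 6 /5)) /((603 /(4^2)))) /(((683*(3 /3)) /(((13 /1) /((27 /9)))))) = -28496 /228805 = -0.12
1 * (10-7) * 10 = 30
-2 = -2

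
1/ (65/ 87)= 87/ 65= 1.34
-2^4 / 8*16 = -32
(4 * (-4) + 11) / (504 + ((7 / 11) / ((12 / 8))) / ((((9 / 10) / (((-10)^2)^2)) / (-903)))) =495 / 421350104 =0.00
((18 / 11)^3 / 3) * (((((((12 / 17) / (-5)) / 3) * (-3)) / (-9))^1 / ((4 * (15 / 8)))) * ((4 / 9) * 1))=-768 / 565675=-0.00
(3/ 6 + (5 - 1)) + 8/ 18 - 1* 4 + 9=179/ 18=9.94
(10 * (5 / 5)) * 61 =610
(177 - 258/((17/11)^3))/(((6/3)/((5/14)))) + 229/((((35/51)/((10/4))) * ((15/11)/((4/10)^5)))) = 54574530911/2149437500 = 25.39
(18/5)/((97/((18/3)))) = 0.22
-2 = -2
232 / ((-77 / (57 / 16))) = -1653 / 154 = -10.73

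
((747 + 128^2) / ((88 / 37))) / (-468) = -633847 / 41184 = -15.39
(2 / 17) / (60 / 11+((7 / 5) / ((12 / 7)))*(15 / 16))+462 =34394074 / 74443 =462.02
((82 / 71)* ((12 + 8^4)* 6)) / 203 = 2021136 / 14413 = 140.23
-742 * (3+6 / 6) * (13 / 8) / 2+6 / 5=-2410.30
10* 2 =20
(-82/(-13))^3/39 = 551368/85683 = 6.43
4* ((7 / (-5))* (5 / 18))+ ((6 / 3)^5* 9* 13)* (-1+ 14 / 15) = -251.16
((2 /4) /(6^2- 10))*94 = 47 /26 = 1.81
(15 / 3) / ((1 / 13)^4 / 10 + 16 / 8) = 2.50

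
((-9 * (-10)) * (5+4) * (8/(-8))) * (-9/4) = 3645/2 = 1822.50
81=81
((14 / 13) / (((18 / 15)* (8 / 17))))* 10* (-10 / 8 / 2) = -14875 / 1248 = -11.92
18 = 18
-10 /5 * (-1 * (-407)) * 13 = -10582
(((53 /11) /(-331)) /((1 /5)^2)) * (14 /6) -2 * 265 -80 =-6672305 /10923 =-610.85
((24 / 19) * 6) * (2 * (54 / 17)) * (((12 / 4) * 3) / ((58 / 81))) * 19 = 5668704 / 493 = 11498.39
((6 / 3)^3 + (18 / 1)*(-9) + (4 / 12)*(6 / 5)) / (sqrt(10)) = -384*sqrt(10) / 25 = -48.57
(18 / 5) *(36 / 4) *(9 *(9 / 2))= 6561 / 5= 1312.20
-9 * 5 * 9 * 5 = -2025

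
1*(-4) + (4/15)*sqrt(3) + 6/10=-17/5 + 4*sqrt(3)/15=-2.94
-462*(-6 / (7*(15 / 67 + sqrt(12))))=-132660 / 17881 + 1185096*sqrt(3) / 17881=107.38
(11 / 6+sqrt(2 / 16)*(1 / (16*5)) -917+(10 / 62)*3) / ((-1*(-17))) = -170131 / 3162+sqrt(2) / 5440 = -53.80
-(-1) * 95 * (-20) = -1900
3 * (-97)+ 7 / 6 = -1739 / 6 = -289.83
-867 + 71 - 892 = -1688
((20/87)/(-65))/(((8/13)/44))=-22/87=-0.25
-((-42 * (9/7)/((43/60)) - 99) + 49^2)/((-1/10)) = 957460/43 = 22266.51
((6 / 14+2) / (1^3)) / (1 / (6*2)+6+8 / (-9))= 36 / 77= 0.47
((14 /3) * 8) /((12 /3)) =28 /3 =9.33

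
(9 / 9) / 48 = 1 / 48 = 0.02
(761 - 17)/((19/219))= 162936/19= 8575.58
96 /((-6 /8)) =-128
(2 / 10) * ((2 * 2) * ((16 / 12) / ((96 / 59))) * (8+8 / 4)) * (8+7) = 98.33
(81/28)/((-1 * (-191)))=81/5348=0.02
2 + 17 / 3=23 / 3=7.67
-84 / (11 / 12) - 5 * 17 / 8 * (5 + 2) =-14609 / 88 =-166.01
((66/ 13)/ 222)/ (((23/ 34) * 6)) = 187/ 33189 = 0.01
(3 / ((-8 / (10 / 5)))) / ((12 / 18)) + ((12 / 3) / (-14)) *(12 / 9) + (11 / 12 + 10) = 527 / 56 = 9.41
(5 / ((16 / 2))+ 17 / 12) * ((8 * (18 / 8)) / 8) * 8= 147 / 4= 36.75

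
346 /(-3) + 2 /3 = -114.67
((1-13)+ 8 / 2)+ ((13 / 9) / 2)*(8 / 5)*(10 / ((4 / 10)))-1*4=152 / 9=16.89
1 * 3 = 3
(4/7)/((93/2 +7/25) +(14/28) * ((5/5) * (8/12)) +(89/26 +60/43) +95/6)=0.01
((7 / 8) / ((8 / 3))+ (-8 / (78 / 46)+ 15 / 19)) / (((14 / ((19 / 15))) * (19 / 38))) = -170743 / 262080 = -0.65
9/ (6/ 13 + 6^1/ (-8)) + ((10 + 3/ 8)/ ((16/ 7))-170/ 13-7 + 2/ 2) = -380539/ 8320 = -45.74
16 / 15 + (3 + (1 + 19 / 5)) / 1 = 133 / 15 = 8.87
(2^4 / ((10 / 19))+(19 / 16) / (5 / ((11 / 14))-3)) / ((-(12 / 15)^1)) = -91029 / 2368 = -38.44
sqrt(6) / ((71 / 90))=90 * sqrt(6) / 71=3.10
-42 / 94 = -21 / 47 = -0.45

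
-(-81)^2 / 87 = -2187 / 29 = -75.41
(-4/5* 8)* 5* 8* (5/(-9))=1280/9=142.22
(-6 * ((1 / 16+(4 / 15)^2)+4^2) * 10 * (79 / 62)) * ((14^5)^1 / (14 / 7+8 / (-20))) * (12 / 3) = -154234443986 / 93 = -1658434881.57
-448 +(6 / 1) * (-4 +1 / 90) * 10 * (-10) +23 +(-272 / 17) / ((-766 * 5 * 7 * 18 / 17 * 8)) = 474939167 / 241290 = 1968.33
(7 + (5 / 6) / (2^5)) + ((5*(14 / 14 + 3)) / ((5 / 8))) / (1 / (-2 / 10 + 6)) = 184921 / 960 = 192.63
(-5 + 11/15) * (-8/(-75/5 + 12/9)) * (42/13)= -21504/2665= -8.07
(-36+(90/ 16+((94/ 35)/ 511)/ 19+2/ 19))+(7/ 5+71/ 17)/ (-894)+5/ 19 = -41333337061/ 1377202232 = -30.01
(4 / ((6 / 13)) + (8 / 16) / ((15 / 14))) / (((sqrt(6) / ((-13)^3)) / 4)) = -32767.53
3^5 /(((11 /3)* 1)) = 66.27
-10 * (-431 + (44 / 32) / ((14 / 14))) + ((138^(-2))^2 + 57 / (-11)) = 17118844458599 / 3989413296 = 4291.07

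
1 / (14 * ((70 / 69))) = 69 / 980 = 0.07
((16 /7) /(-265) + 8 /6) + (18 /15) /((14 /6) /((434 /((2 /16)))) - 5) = 44903444 /41398035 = 1.08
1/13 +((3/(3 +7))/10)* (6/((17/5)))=287/2210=0.13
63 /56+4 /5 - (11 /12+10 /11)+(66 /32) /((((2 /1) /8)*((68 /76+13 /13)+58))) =88997 /375540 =0.24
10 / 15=2 / 3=0.67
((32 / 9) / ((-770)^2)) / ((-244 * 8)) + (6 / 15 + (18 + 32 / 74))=226809863243 / 12043577700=18.83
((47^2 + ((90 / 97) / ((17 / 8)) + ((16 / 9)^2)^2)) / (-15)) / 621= -4802432077 / 20155962807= -0.24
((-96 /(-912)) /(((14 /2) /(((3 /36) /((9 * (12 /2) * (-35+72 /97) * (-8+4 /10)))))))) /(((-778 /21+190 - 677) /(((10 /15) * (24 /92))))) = -97 /3279285144126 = -0.00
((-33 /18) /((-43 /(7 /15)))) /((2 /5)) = 77 /1548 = 0.05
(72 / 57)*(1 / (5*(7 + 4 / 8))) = 16 / 475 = 0.03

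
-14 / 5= -2.80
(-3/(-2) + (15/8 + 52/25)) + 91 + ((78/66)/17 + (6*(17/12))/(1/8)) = 6153217/37400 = 164.52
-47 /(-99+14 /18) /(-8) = -423 /7072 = -0.06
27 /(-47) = -27 /47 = -0.57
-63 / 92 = -0.68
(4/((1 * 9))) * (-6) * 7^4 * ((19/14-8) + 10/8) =103586/3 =34528.67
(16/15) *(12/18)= 0.71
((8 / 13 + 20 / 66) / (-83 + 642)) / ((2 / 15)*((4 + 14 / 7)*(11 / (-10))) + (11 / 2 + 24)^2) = 0.00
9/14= 0.64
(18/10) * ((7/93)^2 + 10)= 86539/4805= 18.01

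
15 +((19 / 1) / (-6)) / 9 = 791 / 54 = 14.65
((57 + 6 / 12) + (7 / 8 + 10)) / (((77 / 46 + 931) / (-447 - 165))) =-213877 / 4767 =-44.87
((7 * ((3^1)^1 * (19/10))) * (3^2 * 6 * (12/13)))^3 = 2160497249136576/274625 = 7867081471.59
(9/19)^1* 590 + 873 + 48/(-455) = 9962223/8645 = 1152.37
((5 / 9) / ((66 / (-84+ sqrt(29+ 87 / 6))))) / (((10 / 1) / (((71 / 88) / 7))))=-71 / 8712+ 71*sqrt(174) / 1463616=-0.01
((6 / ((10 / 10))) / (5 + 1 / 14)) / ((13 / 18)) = 1512 / 923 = 1.64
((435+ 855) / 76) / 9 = 215 / 114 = 1.89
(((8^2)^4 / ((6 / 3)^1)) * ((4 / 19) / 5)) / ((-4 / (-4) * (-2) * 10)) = -8388608 / 475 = -17660.23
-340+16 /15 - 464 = -12044 /15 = -802.93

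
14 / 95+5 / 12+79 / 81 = 1.54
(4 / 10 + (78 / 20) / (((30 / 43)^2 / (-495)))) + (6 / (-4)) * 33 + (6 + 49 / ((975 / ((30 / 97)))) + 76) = -991950381 / 252200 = -3933.19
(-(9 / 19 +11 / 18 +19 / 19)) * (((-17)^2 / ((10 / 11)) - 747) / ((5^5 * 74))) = 3059483 / 790875000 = 0.00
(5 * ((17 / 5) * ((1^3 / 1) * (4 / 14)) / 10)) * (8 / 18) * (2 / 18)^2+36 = 918608 / 25515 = 36.00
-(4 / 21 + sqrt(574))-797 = -821.15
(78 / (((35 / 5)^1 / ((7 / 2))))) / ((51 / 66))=858 / 17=50.47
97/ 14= 6.93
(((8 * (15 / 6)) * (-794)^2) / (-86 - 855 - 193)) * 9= -6304360 / 63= -100069.21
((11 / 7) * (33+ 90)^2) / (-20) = -166419 / 140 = -1188.71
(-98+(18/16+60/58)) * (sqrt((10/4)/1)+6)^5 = -594274845/464 - 656933075 * sqrt(10)/1856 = -2400056.12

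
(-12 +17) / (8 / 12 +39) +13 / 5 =1622 / 595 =2.73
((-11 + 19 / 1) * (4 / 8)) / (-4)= -1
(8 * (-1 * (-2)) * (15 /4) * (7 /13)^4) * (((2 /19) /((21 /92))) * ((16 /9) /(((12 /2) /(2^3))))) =80783360 /14651793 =5.51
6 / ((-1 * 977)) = -6 / 977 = -0.01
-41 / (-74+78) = -41 / 4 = -10.25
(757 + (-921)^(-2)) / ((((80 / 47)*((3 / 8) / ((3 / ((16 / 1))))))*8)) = 15089783293 / 542874240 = 27.80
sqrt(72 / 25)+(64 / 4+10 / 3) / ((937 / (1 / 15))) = 58 / 42165+6 * sqrt(2) / 5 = 1.70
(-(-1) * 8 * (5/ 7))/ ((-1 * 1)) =-40/ 7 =-5.71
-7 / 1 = -7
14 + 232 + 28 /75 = 18478 /75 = 246.37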